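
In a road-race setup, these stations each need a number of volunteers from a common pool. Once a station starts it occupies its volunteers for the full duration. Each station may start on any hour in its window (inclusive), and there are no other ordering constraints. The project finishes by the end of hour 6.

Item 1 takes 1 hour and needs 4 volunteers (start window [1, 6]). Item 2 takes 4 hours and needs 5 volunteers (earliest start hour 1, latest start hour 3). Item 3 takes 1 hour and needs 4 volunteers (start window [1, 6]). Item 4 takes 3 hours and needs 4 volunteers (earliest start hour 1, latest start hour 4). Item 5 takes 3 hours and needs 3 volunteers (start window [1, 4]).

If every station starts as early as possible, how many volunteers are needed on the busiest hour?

20

Early-start schedule: Item 1@1, Item 2@1, Item 3@1, Item 4@1, Item 5@1.
Load per hour: hour 1: 20, hour 2: 12, hour 3: 12, hour 4: 5, hour 5: 0, hour 6: 0.
Peak is 20.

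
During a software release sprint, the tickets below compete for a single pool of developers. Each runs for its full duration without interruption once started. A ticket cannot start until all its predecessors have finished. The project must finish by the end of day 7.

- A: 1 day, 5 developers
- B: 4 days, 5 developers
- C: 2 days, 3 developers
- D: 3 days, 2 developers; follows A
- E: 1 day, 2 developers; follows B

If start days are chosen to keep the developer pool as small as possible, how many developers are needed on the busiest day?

Early-start (A@1, B@1, C@1, D@2, E@5) gives peak 13: d1:13  d2:10  d3:7  d4:7  d5:2  d6:0  d7:0.
Shift B→2, C→6, E→6.
Schedule A@1, B@2, C@6, D@2, E@6: d1:5  d2:7  d3:7  d4:7  d5:5  d6:5  d7:3 — peak 7.

7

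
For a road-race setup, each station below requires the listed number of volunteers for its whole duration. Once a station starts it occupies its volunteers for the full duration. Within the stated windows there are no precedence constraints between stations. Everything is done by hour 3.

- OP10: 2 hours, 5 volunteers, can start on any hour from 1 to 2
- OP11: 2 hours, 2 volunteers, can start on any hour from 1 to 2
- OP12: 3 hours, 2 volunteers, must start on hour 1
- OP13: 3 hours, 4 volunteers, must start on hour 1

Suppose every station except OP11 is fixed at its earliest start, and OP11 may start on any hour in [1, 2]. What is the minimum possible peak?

13

OP11@1: h1:13  h2:13  h3:6 → peak 13
OP11@2: h1:11  h2:13  h3:8 → peak 13
Best is OP11@1, peak 13.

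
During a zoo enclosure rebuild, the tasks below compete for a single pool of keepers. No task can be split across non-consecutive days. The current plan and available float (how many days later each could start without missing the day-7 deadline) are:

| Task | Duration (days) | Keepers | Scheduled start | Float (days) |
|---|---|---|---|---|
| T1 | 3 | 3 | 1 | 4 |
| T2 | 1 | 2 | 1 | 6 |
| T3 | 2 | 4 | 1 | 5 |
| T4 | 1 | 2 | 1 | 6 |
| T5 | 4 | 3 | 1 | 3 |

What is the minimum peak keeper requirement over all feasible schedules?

6

Early-start (T1@1, T2@1, T3@1, T4@1, T5@1) gives peak 14: d1:14  d2:10  d3:6  d4:3  d5:0  d6:0  d7:0.
Shift T3→6, T4→4, T5→2.
Schedule T1@1, T2@1, T3@6, T4@4, T5@2: d1:5  d2:6  d3:6  d4:5  d5:3  d6:4  d7:4 — peak 6.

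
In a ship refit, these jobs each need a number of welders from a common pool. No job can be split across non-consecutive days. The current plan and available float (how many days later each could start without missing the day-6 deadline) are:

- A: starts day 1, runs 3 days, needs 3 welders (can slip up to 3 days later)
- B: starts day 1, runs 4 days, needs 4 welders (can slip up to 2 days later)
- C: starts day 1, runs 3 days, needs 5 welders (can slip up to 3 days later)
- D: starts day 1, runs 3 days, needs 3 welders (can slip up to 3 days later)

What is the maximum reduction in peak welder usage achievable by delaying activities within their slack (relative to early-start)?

5

Early-start peak: d1:15  d2:15  d3:15  d4:4  d5:0  d6:0 ⇒ 15.
Leveled (A@1, B@1, C@4, D@1): d1:10  d2:10  d3:10  d4:9  d5:5  d6:5 ⇒ 10.
Reduction 15 − 10 = 5.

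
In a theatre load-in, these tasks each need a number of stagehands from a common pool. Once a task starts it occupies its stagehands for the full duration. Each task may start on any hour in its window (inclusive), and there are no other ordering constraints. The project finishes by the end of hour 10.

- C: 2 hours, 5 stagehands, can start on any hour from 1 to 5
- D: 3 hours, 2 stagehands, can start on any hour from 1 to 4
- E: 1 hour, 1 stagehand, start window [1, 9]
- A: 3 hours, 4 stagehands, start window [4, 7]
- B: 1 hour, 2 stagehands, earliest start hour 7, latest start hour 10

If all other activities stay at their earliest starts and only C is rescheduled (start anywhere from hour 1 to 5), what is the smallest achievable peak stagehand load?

7

C@1: h1:8  h2:7  h3:2  h4:4  h5:4  h6:4  h7:2  h8:0  h9:0  h10:0 → peak 8
C@2: h1:3  h2:7  h3:7  h4:4  h5:4  h6:4  h7:2  h8:0  h9:0  h10:0 → peak 7
C@3: h1:3  h2:2  h3:7  h4:9  h5:4  h6:4  h7:2  h8:0  h9:0  h10:0 → peak 9
C@4: h1:3  h2:2  h3:2  h4:9  h5:9  h6:4  h7:2  h8:0  h9:0  h10:0 → peak 9
C@5: h1:3  h2:2  h3:2  h4:4  h5:9  h6:9  h7:2  h8:0  h9:0  h10:0 → peak 9
Best is C@2, peak 7.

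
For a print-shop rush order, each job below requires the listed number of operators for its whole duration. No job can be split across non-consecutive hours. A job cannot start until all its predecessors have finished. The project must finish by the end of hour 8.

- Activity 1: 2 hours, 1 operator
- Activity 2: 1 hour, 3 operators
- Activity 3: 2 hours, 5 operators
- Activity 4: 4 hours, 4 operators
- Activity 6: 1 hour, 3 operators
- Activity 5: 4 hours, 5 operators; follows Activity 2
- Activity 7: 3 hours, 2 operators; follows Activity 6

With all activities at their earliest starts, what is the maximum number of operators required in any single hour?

17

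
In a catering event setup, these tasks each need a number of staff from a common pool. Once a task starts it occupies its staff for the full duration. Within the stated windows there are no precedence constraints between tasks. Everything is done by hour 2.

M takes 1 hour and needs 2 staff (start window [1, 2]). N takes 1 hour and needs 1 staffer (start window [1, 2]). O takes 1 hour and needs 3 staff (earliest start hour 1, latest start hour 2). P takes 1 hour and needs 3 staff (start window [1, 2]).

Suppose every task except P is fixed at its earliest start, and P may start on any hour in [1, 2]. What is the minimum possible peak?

6

P@1: h1:9  h2:0 → peak 9
P@2: h1:6  h2:3 → peak 6
Best is P@2, peak 6.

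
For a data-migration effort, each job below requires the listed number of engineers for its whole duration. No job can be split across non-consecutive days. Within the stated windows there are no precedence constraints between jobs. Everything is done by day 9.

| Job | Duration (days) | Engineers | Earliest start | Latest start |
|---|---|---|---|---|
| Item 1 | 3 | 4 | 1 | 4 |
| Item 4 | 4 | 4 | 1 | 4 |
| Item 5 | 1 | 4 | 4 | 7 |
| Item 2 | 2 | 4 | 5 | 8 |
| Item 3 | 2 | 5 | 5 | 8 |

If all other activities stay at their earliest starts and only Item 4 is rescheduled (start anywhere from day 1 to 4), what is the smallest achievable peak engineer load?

9

Item 4@1: d1:8  d2:8  d3:8  d4:8  d5:9  d6:9  d7:0  d8:0  d9:0 → peak 9
Item 4@2: d1:4  d2:8  d3:8  d4:8  d5:13  d6:9  d7:0  d8:0  d9:0 → peak 13
Item 4@3: d1:4  d2:4  d3:8  d4:8  d5:13  d6:13  d7:0  d8:0  d9:0 → peak 13
Item 4@4: d1:4  d2:4  d3:4  d4:8  d5:13  d6:13  d7:4  d8:0  d9:0 → peak 13
Best is Item 4@1, peak 9.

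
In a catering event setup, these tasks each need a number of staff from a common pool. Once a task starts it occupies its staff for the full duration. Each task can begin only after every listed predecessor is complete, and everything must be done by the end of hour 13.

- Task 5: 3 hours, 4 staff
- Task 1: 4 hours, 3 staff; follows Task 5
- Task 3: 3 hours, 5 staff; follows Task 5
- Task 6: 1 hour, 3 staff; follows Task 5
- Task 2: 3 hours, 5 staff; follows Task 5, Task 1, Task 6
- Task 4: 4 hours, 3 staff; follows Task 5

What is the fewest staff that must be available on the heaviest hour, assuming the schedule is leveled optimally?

8

Early-start (Task 5@1, Task 1@4, Task 3@4, Task 6@4, Task 2@8, Task 4@4) gives peak 14: h1:4  h2:4  h3:4  h4:14  h5:11  h6:11  h7:6  h8:5  h9:5  h10:5  h11:0  h12:0  h13:0.
Shift Task 6→7, Task 4→8.
Schedule Task 5@1, Task 1@4, Task 3@4, Task 6@7, Task 2@8, Task 4@8: h1:4  h2:4  h3:4  h4:8  h5:8  h6:8  h7:6  h8:8  h9:8  h10:8  h11:3  h12:0  h13:0 — peak 8.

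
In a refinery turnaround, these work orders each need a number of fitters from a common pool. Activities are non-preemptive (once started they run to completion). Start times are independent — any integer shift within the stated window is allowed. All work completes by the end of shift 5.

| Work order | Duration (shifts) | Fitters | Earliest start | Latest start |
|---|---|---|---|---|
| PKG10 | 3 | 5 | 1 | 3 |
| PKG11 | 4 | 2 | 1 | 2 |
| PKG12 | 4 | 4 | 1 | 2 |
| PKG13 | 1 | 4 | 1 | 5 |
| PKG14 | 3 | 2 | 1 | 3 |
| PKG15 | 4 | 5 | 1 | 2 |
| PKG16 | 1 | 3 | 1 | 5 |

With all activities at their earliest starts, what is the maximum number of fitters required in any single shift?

Early-start schedule: PKG10@1, PKG11@1, PKG12@1, PKG13@1, PKG14@1, PKG15@1, PKG16@1.
Load per shift: shift 1: 25, shift 2: 18, shift 3: 18, shift 4: 11, shift 5: 0.
Peak is 25.

25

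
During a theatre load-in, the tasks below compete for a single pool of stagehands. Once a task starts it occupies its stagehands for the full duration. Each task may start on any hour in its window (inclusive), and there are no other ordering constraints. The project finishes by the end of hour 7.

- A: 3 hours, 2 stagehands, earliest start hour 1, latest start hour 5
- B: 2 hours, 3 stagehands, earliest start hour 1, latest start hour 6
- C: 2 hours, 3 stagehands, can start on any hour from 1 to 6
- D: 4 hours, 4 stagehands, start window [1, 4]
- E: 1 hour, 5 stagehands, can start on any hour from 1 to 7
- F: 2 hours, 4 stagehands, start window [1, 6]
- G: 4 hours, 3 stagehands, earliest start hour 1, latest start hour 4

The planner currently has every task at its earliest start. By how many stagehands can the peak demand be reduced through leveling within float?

15

Early-start peak: h1:24  h2:19  h3:9  h4:7  h5:0  h6:0  h7:0 ⇒ 24.
Leveled (A@3, B@1, C@1, D@3, E@7, F@6, G@1): h1:9  h2:9  h3:9  h4:9  h5:6  h6:8  h7:9 ⇒ 9.
Reduction 24 − 9 = 15.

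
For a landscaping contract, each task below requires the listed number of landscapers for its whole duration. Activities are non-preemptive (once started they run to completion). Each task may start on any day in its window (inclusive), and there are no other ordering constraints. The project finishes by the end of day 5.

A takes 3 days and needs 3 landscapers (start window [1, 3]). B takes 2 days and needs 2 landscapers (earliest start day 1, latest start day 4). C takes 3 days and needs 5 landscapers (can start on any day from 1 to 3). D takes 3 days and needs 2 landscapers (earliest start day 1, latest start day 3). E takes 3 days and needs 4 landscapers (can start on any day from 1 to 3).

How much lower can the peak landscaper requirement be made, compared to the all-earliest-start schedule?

2

Early-start peak: d1:16  d2:16  d3:14  d4:0  d5:0 ⇒ 16.
Leveled (A@1, B@1, C@1, D@1, E@3): d1:12  d2:12  d3:14  d4:4  d5:4 ⇒ 14.
Reduction 16 − 14 = 2.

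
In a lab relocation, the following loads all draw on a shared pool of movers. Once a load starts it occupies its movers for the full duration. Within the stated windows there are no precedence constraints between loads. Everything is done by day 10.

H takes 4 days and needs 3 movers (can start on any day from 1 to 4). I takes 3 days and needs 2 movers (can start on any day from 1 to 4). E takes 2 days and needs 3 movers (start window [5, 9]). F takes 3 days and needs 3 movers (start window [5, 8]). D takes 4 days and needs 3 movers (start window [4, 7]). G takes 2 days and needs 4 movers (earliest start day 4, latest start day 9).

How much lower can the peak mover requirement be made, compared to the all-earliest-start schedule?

6

Early-start peak: d1:5  d2:5  d3:5  d4:10  d5:13  d6:9  d7:6  d8:0  d9:0  d10:0 ⇒ 13.
Leveled (H@1, I@1, E@5, F@5, D@7, G@8): d1:5  d2:5  d3:5  d4:3  d5:6  d6:6  d7:6  d8:7  d9:7  d10:3 ⇒ 7.
Reduction 13 − 7 = 6.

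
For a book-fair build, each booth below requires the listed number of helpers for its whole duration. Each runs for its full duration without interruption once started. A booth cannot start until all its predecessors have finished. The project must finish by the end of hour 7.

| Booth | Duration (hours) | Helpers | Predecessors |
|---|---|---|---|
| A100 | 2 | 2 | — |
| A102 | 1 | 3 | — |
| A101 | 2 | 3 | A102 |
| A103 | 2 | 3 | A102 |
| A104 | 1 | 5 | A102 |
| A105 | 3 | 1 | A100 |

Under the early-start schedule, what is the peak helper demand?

13

Early-start schedule: A100@1, A102@1, A101@2, A103@2, A104@2, A105@3.
Load per hour: hour 1: 5, hour 2: 13, hour 3: 7, hour 4: 1, hour 5: 1, hour 6: 0, hour 7: 0.
Peak is 13.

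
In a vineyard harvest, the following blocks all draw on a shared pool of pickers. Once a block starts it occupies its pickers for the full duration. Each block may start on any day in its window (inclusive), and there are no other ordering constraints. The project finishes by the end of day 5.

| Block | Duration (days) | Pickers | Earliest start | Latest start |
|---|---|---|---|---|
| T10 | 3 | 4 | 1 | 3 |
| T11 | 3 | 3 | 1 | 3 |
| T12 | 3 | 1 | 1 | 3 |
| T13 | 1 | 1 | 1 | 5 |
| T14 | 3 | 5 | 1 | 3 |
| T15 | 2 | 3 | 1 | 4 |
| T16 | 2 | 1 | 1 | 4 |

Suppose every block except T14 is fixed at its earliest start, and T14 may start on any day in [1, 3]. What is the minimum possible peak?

T14@1: d1:18  d2:17  d3:13  d4:0  d5:0 → peak 18
T14@2: d1:13  d2:17  d3:13  d4:5  d5:0 → peak 17
T14@3: d1:13  d2:12  d3:13  d4:5  d5:5 → peak 13
Best is T14@3, peak 13.

13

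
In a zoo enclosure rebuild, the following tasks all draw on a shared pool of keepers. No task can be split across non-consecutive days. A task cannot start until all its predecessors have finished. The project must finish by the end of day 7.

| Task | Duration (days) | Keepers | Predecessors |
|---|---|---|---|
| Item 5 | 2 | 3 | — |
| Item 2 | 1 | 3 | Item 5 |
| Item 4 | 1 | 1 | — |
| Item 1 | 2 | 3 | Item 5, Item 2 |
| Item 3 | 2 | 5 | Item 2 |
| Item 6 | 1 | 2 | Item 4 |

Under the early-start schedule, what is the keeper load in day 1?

At early start, day 1 has: Item 5, Item 4.
Demand: 3 + 1 = 4.

4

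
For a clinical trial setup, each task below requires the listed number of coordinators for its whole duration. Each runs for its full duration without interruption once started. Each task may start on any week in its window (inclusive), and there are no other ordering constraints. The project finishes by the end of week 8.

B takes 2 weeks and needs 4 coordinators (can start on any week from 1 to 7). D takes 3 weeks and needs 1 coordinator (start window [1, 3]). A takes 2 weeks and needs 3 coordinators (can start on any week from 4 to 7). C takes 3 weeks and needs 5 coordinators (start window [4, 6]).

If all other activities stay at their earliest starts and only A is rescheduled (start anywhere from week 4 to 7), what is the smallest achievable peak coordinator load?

5

A@4: w1:5  w2:5  w3:1  w4:8  w5:8  w6:5  w7:0  w8:0 → peak 8
A@5: w1:5  w2:5  w3:1  w4:5  w5:8  w6:8  w7:0  w8:0 → peak 8
A@6: w1:5  w2:5  w3:1  w4:5  w5:5  w6:8  w7:3  w8:0 → peak 8
A@7: w1:5  w2:5  w3:1  w4:5  w5:5  w6:5  w7:3  w8:3 → peak 5
Best is A@7, peak 5.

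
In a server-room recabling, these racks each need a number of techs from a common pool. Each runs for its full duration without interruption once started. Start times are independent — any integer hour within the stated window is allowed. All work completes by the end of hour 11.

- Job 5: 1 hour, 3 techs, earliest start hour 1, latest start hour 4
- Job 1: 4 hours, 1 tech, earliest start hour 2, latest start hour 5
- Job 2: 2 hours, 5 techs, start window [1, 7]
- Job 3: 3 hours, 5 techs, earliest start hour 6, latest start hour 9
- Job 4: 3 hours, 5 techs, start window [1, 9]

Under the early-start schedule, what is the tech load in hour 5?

1

At early start, hour 5 has: Job 1.
Demand: 1 = 1.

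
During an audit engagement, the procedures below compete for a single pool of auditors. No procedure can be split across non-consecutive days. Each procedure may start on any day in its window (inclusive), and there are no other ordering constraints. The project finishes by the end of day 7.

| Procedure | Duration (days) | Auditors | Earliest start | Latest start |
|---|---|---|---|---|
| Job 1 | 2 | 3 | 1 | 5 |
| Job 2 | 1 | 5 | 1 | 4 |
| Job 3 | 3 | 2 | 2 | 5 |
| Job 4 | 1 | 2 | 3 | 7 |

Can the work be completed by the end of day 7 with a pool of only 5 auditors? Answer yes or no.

Schedule Job 1@1, Job 2@3, Job 3@4, Job 4@4: d1:3  d2:3  d3:5  d4:4  d5:2  d6:2  d7:0 — peak 5 ≤ 5.

yes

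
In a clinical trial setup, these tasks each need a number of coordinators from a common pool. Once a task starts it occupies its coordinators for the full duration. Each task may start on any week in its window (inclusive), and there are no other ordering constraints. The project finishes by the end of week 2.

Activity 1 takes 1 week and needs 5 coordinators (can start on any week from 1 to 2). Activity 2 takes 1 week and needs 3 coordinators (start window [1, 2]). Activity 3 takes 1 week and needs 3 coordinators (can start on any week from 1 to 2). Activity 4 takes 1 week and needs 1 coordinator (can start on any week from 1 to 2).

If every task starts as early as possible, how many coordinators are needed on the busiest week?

Early-start schedule: Activity 1@1, Activity 2@1, Activity 3@1, Activity 4@1.
Load per week: week 1: 12, week 2: 0.
Peak is 12.

12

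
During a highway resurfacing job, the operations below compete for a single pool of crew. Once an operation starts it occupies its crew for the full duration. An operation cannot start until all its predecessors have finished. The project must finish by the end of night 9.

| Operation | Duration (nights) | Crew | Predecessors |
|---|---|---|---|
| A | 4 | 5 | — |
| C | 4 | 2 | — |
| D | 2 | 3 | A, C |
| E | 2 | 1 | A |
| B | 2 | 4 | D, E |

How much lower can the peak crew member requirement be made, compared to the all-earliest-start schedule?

Early-start peak: n1:7  n2:7  n3:7  n4:7  n5:4  n6:4  n7:4  n8:4  n9:0 ⇒ 7.
Leveled (A@1, C@1, D@5, E@5, B@7): n1:7  n2:7  n3:7  n4:7  n5:4  n6:4  n7:4  n8:4  n9:0 ⇒ 7.
Reduction 7 − 7 = 0.

0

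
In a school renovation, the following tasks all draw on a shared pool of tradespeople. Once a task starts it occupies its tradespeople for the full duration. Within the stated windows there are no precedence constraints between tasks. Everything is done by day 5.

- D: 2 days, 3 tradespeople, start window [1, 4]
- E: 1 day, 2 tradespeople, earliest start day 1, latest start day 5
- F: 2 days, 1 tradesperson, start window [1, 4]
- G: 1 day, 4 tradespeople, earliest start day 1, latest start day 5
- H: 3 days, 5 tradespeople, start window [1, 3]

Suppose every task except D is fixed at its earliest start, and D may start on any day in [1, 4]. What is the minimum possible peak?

12

D@1: d1:15  d2:9  d3:5  d4:0  d5:0 → peak 15
D@2: d1:12  d2:9  d3:8  d4:0  d5:0 → peak 12
D@3: d1:12  d2:6  d3:8  d4:3  d5:0 → peak 12
D@4: d1:12  d2:6  d3:5  d4:3  d5:3 → peak 12
Best is D@2, peak 12.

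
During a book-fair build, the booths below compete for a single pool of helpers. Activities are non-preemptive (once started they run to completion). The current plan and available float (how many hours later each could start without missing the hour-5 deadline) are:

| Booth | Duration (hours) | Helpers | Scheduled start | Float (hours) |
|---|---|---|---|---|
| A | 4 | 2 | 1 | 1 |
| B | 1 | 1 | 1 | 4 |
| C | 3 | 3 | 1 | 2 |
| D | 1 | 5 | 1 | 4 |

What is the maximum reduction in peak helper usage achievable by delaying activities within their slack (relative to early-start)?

6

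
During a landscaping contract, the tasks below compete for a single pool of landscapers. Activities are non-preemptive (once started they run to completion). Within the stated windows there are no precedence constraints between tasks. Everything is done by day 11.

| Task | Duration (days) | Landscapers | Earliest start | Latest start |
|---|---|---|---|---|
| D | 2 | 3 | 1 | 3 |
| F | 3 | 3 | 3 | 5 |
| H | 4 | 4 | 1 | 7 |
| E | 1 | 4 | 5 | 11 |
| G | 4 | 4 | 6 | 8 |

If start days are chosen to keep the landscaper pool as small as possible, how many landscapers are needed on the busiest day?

Schedule D@1, F@3, H@1, E@5, G@6: d1:7  d2:7  d3:7  d4:7  d5:7  d6:4  d7:4  d8:4  d9:4  d10:0  d11:0 — peak 7.

7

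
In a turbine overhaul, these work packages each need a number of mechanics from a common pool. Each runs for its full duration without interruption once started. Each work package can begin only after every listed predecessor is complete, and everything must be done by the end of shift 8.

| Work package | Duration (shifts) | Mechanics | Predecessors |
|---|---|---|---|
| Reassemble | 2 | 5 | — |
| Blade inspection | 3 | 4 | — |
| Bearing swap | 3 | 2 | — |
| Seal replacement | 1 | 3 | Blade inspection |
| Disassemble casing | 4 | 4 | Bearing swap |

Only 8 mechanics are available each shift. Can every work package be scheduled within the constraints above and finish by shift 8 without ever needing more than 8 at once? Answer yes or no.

Schedule Reassemble@1, Blade inspection@3, Bearing swap@1, Seal replacement@6, Disassemble casing@4: s1:7  s2:7  s3:6  s4:8  s5:8  s6:7  s7:4  s8:0 — peak 8 ≤ 8.

yes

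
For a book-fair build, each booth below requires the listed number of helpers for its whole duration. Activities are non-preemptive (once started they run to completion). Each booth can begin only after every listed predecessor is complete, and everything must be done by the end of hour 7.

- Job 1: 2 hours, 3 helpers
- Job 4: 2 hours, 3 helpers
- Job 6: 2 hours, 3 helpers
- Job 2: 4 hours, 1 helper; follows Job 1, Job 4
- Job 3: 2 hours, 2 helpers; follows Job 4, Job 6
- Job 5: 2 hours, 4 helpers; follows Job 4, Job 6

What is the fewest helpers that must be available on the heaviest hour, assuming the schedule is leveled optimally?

7

Early-start (Job 1@1, Job 4@1, Job 6@1, Job 2@3, Job 3@3, Job 5@3) gives peak 9: h1:9  h2:9  h3:7  h4:7  h5:1  h6:1  h7:0.
Shift Job 6→3, Job 3→5, Job 5→5.
Schedule Job 1@1, Job 4@1, Job 6@3, Job 2@3, Job 3@5, Job 5@5: h1:6  h2:6  h3:4  h4:4  h5:7  h6:7  h7:0 — peak 7.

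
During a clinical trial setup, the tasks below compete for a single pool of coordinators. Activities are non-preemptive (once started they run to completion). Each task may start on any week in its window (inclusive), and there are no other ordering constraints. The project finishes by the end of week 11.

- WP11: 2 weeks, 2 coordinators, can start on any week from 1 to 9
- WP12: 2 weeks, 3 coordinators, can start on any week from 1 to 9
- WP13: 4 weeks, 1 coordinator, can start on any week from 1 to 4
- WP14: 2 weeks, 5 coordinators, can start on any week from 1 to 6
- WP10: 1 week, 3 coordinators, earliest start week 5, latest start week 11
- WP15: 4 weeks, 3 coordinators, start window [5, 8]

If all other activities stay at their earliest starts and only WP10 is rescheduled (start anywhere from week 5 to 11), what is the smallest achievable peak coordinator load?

WP10@5: w1:11  w2:11  w3:1  w4:1  w5:6  w6:3  w7:3  w8:3  w9:0  w10:0  w11:0 → peak 11
WP10@6: w1:11  w2:11  w3:1  w4:1  w5:3  w6:6  w7:3  w8:3  w9:0  w10:0  w11:0 → peak 11
WP10@7: w1:11  w2:11  w3:1  w4:1  w5:3  w6:3  w7:6  w8:3  w9:0  w10:0  w11:0 → peak 11
WP10@8: w1:11  w2:11  w3:1  w4:1  w5:3  w6:3  w7:3  w8:6  w9:0  w10:0  w11:0 → peak 11
WP10@9: w1:11  w2:11  w3:1  w4:1  w5:3  w6:3  w7:3  w8:3  w9:3  w10:0  w11:0 → peak 11
WP10@10: w1:11  w2:11  w3:1  w4:1  w5:3  w6:3  w7:3  w8:3  w9:0  w10:3  w11:0 → peak 11
WP10@11: w1:11  w2:11  w3:1  w4:1  w5:3  w6:3  w7:3  w8:3  w9:0  w10:0  w11:3 → peak 11
Best is WP10@5, peak 11.

11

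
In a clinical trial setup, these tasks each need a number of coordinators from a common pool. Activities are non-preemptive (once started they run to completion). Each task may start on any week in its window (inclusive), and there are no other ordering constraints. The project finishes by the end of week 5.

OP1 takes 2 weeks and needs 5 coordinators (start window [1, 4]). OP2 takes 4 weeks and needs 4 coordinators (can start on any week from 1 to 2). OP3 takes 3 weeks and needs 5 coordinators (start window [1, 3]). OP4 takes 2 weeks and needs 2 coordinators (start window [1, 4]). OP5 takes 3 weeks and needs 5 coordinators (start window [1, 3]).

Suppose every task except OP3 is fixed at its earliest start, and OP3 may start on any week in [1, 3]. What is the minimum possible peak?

OP3@1: w1:21  w2:21  w3:14  w4:4  w5:0 → peak 21
OP3@2: w1:16  w2:21  w3:14  w4:9  w5:0 → peak 21
OP3@3: w1:16  w2:16  w3:14  w4:9  w5:5 → peak 16
Best is OP3@3, peak 16.

16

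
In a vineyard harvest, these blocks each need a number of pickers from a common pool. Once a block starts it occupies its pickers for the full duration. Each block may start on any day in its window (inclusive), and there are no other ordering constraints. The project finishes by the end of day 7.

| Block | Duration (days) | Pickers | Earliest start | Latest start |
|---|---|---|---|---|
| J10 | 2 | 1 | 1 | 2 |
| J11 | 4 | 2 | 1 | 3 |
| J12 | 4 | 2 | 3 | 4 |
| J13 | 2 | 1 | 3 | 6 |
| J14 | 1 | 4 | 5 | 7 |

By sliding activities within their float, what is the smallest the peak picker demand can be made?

Early-start (J10@1, J11@1, J12@3, J13@3, J14@5) gives peak 6: d1:3  d2:3  d3:5  d4:5  d5:6  d6:2  d7:0.
Shift J13→5, J14→7.
Schedule J10@1, J11@1, J12@3, J13@5, J14@7: d1:3  d2:3  d3:4  d4:4  d5:3  d6:3  d7:4 — peak 4.
Total picker-days = 24 over 7 days ⇒ peak ≥ ⌈24/7⌉ = 4, so 4 is optimal.

4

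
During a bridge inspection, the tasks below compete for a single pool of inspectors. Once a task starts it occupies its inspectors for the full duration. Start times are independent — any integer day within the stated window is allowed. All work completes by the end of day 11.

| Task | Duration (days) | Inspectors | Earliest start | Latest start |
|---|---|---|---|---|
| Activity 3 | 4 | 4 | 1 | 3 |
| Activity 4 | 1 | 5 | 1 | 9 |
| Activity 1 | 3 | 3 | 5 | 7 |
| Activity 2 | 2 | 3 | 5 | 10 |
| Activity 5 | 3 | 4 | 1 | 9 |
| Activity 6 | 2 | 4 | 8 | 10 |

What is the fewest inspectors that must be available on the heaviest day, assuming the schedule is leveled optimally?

Early-start (Activity 3@1, Activity 4@1, Activity 1@5, Activity 2@5, Activity 5@1, Activity 6@8) gives peak 13: d1:13  d2:8  d3:8  d4:4  d5:6  d6:6  d7:3  d8:4  d9:4  d10:0  d11:0.
Shift Activity 4→5, Activity 1→6, Activity 2→9, Activity 5→6, Activity 6→9.
Schedule Activity 3@1, Activity 4@5, Activity 1@6, Activity 2@9, Activity 5@6, Activity 6@9: d1:4  d2:4  d3:4  d4:4  d5:5  d6:7  d7:7  d8:7  d9:7  d10:7  d11:0 — peak 7.

7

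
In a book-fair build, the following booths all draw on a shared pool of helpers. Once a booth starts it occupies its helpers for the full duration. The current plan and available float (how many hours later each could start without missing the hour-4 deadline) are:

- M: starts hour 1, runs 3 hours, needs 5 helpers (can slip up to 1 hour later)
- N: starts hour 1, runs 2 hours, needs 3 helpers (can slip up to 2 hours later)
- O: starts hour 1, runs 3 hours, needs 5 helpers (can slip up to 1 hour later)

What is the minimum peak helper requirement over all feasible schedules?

13

Schedule M@1, N@1, O@1: h1:13  h2:13  h3:10  h4:0 — peak 13.
No arrangement of the 12 feasible schedules does better.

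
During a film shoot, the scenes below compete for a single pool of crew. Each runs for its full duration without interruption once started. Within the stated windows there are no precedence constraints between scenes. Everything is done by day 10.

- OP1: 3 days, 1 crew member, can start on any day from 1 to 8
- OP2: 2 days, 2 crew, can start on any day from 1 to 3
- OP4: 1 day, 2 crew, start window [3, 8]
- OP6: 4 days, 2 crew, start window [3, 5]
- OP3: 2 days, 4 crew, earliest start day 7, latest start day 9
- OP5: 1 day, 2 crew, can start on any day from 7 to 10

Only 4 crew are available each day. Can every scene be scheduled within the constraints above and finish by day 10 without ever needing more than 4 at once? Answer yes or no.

Schedule OP1@1, OP2@1, OP4@3, OP6@4, OP3@8, OP5@7: d1:3  d2:3  d3:3  d4:2  d5:2  d6:2  d7:4  d8:4  d9:4  d10:0 — peak 4 ≤ 4.

yes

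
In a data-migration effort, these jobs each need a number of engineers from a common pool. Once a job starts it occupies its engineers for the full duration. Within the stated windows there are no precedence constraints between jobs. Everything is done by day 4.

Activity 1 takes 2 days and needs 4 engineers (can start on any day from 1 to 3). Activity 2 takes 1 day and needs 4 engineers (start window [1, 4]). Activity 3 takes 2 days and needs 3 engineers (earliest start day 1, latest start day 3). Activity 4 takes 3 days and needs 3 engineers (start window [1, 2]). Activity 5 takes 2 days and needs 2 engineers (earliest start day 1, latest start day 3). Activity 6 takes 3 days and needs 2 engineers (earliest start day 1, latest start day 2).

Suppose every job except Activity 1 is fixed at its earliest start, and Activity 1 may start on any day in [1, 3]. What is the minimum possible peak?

Activity 1@1: d1:18  d2:14  d3:5  d4:0 → peak 18
Activity 1@2: d1:14  d2:14  d3:9  d4:0 → peak 14
Activity 1@3: d1:14  d2:10  d3:9  d4:4 → peak 14
Best is Activity 1@2, peak 14.

14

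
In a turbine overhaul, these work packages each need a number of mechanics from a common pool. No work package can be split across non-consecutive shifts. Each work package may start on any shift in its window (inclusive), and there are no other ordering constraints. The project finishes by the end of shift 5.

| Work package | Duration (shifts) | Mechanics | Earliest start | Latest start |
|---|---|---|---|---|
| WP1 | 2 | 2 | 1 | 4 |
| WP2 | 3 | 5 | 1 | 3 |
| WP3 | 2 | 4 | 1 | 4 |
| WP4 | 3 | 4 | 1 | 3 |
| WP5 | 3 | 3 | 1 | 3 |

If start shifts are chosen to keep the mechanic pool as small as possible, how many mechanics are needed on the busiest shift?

Early-start (WP1@1, WP2@1, WP3@1, WP4@1, WP5@1) gives peak 18: s1:18  s2:18  s3:12  s4:0  s5:0.
Shift WP4→3, WP5→3.
Schedule WP1@1, WP2@1, WP3@1, WP4@3, WP5@3: s1:11  s2:11  s3:12  s4:7  s5:7 — peak 12.

12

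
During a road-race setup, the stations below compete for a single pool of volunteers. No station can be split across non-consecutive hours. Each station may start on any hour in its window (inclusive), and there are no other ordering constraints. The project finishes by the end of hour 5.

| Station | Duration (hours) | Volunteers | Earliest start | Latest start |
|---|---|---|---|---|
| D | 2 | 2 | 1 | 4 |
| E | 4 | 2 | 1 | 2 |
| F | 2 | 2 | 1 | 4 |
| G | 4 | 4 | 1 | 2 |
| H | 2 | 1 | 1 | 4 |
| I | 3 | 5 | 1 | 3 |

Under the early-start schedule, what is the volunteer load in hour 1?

16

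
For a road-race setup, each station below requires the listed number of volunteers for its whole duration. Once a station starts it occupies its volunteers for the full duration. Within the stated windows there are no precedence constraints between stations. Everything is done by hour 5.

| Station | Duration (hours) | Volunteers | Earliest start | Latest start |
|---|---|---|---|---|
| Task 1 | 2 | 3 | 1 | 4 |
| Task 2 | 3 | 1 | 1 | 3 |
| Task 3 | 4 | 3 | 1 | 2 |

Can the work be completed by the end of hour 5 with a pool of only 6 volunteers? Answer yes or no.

Schedule Task 1@1, Task 2@3, Task 3@1: h1:6  h2:6  h3:4  h4:4  h5:1 — peak 6 ≤ 6.

yes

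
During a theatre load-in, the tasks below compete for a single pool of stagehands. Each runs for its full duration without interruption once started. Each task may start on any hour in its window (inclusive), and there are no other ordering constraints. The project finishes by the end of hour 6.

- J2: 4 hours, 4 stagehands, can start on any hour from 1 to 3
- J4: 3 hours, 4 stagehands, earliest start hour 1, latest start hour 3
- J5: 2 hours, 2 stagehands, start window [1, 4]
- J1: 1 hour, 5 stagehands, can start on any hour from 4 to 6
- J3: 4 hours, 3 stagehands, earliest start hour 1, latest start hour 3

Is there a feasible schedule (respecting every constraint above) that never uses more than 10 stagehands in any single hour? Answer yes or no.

The minimum achievable peak is 11; 10 < 11, so no feasible schedule stays within the cap.

no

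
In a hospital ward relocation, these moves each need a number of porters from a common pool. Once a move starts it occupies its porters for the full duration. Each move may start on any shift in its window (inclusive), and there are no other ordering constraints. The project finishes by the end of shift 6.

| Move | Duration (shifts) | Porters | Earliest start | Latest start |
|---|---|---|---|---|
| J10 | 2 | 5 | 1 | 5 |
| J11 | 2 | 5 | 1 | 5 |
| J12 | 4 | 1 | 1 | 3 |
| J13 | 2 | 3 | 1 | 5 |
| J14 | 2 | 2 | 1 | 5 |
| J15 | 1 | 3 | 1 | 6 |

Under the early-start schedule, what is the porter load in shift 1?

19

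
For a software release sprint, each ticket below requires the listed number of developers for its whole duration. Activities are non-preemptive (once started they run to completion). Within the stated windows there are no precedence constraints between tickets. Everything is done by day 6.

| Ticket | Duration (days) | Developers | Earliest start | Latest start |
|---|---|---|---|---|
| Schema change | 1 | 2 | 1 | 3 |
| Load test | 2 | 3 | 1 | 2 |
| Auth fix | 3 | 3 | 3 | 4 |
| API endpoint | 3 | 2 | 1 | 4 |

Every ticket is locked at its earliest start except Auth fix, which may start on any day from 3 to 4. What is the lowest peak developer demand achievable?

Auth fix@3: d1:7  d2:5  d3:5  d4:3  d5:3  d6:0 → peak 7
Auth fix@4: d1:7  d2:5  d3:2  d4:3  d5:3  d6:3 → peak 7
Best is Auth fix@3, peak 7.

7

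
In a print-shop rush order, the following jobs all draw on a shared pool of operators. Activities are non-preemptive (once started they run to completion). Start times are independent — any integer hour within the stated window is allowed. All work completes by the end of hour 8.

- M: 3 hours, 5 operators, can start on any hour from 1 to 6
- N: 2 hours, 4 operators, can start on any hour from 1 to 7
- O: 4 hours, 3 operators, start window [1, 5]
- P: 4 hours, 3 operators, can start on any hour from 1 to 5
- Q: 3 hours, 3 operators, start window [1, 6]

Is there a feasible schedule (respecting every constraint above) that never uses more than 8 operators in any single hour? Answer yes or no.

yes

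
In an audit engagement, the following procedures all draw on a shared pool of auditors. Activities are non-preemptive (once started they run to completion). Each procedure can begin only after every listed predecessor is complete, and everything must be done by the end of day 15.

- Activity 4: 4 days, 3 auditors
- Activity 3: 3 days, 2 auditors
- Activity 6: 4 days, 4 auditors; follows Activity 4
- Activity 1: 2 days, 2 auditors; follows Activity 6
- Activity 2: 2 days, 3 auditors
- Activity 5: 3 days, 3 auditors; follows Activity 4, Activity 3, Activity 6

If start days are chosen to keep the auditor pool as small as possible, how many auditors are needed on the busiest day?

Early-start (Activity 4@1, Activity 3@1, Activity 6@5, Activity 1@9, Activity 2@1, Activity 5@9) gives peak 8: d1:8  d2:8  d3:5  d4:3  d5:4  d6:4  d7:4  d8:4  d9:5  d10:5  d11:3  d12:0  d13:0  d14:0  d15:0.
Shift Activity 2→9, Activity 5→11.
Schedule Activity 4@1, Activity 3@1, Activity 6@5, Activity 1@9, Activity 2@9, Activity 5@11: d1:5  d2:5  d3:5  d4:3  d5:4  d6:4  d7:4  d8:4  d9:5  d10:5  d11:3  d12:3  d13:3  d14:0  d15:0 — peak 5.

5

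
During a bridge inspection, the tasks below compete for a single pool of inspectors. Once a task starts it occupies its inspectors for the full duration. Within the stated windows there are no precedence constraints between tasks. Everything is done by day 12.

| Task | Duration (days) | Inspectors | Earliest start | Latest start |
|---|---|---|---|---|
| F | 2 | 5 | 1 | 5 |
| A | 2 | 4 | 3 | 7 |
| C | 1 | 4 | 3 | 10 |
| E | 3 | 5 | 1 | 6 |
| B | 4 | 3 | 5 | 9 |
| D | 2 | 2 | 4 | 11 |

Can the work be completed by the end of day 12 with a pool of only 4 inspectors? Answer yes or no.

no

Total inspector-days = 53; over 12 days the average is 53/12 > 4, so some day must exceed 4.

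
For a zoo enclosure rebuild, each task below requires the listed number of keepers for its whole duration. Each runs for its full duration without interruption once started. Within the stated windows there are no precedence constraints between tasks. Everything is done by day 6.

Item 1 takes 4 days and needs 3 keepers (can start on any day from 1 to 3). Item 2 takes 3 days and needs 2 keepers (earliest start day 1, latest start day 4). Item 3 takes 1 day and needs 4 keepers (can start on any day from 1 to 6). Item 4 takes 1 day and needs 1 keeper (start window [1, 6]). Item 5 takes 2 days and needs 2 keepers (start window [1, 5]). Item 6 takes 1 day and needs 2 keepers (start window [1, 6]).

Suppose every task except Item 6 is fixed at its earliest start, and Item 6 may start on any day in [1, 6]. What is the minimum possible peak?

12

Item 6@1: d1:14  d2:7  d3:5  d4:3  d5:0  d6:0 → peak 14
Item 6@2: d1:12  d2:9  d3:5  d4:3  d5:0  d6:0 → peak 12
Item 6@3: d1:12  d2:7  d3:7  d4:3  d5:0  d6:0 → peak 12
Item 6@4: d1:12  d2:7  d3:5  d4:5  d5:0  d6:0 → peak 12
Item 6@5: d1:12  d2:7  d3:5  d4:3  d5:2  d6:0 → peak 12
Item 6@6: d1:12  d2:7  d3:5  d4:3  d5:0  d6:2 → peak 12
Best is Item 6@2, peak 12.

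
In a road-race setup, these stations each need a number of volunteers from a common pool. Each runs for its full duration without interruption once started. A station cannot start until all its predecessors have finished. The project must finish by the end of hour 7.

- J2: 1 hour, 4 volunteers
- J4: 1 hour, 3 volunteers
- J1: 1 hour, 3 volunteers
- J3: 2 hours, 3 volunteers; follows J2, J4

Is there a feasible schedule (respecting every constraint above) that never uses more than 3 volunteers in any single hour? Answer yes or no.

no

The minimum achievable peak is 4; 3 < 4, so no feasible schedule stays within the cap.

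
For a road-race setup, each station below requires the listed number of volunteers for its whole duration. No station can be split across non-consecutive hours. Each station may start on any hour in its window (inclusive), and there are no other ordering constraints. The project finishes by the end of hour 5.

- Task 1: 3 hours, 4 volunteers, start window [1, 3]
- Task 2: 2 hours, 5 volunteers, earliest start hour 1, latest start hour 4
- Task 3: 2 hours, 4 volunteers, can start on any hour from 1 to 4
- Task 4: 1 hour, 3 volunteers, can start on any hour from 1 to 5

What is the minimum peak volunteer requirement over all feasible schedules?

Early-start (Task 1@1, Task 2@1, Task 3@1, Task 4@1) gives peak 16: h1:16  h2:13  h3:4  h4:0  h5:0.
Shift Task 2→4, Task 4→3.
Schedule Task 1@1, Task 2@4, Task 3@1, Task 4@3: h1:8  h2:8  h3:7  h4:5  h5:5 — peak 8.

8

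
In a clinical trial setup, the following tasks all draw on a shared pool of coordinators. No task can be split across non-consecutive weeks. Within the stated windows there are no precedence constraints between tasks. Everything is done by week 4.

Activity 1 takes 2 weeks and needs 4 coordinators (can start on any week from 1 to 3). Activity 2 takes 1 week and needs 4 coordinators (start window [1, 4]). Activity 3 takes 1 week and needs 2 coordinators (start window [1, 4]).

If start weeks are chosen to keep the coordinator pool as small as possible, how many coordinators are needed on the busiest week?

4

Early-start (Activity 1@1, Activity 2@1, Activity 3@1) gives peak 10: w1:10  w2:4  w3:0  w4:0.
Shift Activity 2→3, Activity 3→4.
Schedule Activity 1@1, Activity 2@3, Activity 3@4: w1:4  w2:4  w3:4  w4:2 — peak 4.
Total coordinator-weeks = 14 over 4 weeks ⇒ peak ≥ ⌈14/4⌉ = 4, so 4 is optimal.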